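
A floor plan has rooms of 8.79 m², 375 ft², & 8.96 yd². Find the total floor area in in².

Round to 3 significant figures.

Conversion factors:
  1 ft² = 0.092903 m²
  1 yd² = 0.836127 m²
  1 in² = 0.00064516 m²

8.79 m² (already m²)
375 ft² × 0.092903 → 34.8386 m²
8.96 yd² × 0.836127 → 7.4917 m²
Total: 8.79 + 34.8386 + 7.4917 = 51.1203 m²
In in²: 51.1203 / 0.00064516 = 79236.6 in²

7.92×10⁴ in²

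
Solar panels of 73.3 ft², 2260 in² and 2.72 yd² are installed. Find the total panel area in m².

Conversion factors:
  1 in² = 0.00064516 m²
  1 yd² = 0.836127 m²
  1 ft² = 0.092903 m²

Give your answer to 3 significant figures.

73.3 ft² × 0.092903 → 6.80979 m²
2260 in² × 0.00064516 → 1.45806 m²
2.72 yd² × 0.836127 → 2.27427 m²
Total: 6.80979 + 1.45806 + 2.27427 = 10.5421 m²

10.5 m²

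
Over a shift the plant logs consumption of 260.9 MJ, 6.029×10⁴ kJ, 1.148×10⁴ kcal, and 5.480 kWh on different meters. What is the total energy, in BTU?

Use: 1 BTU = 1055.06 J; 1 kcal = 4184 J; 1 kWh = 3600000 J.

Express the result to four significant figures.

260.9 MJ × 1000000 = 2.609×10⁸ J
6.029×10⁴ kJ × 1000 = 6.029×10⁷ J
1.148×10⁴ kcal × 4184 = 4.80323×10⁷ J
5.480 kWh × 3600000 = 1.9728×10⁷ J
Sum: 2.609×10⁸ + 6.029×10⁷ + 4.80323×10⁷ + 1.9728×10⁷ = 3.8895×10⁸ J
In BTU: 3.8895×10⁸ / 1055.06 = 368652 BTU

3.687×10⁵ BTU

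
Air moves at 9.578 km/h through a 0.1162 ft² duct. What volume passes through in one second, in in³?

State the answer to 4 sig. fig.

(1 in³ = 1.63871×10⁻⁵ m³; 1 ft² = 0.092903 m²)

9.578 km/h × (1/3.6) = 2.66056 m/s
0.1162 ft² × 0.092903 = 0.0107953 m²
V = v × A × t = 2.66056 m/s × 0.0107953 m² × 1 s = 0.0287215 m³
0.0287215 m³ ÷ (1.63871×10⁻⁵ m³/in³) = 1752.69 in³

1753 in³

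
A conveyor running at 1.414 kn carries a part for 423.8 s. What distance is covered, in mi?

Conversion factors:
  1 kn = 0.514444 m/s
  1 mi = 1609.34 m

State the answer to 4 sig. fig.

1.414 kn × 0.514444 → 0.727424 m/s
d = v × t = 0.727424 m/s × 423.8 s = 308.282 m
308.282 m ÷ (1609.34 m/mi) = 0.191558 mi

0.1916 mi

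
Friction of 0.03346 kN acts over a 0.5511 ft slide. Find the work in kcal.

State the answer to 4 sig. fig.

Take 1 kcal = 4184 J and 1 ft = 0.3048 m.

0.001343 kcal

0.03346 kN × 1000 → 33.46 N
0.5511 ft × 0.3048 → 0.167975 m
W = F × d = 33.46 N × 0.167975 m = 5.62044 J
5.62044 J ÷ (4184 J/kcal) = 0.00134332 kcal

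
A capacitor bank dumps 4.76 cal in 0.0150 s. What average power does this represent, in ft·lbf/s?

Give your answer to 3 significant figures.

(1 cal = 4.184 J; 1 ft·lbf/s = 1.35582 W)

979 ft·lbf/s

4.76 cal × 4.184 → 19.9158 J
P = E / t = 19.9158 J / 0.015 s = 1327.72 W
1327.72 W ÷ (1.35582 W/ft·lbf/s) = 979.275 ft·lbf/s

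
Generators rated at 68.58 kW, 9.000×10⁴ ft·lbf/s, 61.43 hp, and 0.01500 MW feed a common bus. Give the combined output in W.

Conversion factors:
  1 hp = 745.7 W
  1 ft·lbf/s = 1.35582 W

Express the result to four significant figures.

68.58 kW × 1000 = 68580 W
9.000×10⁴ ft·lbf/s × 1.35582 = 122024 W
61.43 hp × 745.7 = 45808.4 W
0.01500 MW × 1000000 = 15000 W
Sum: 68580 + 122024 + 45808.4 + 15000 = 251412 W

2.514×10⁵ W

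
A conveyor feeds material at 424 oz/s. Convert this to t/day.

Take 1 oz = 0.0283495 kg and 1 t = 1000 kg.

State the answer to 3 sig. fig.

1040 t/day

424 oz/s × 0.0283495 kg/oz = 12.0202 kg/s
12.0202 kg/s ÷ 1000 kg/t × 86400 s/day = 1038.55 t/day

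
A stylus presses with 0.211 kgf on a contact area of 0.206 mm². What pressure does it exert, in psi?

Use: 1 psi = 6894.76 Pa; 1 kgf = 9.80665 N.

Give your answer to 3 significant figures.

0.211 kgf × 9.80665 = 2.0692 N
0.206 mm² × 10⁻⁶ = 2.06×10⁻⁷ m²
P = F / A = 2.0692 N / 2.06×10⁻⁷ m² = 1.00447×10⁷ Pa
1.00447×10⁷ Pa ÷ (6894.76 Pa/psi) = 1456.86 psi

1460 psi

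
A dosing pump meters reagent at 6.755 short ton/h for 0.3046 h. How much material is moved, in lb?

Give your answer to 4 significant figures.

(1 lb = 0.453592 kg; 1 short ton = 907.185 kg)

4115 lb

6.755 short ton/h → 1.70223 kg/s
0.3046 h → 1096.56 s
m = ṁ × t = 1.70223 × 1096.56 = 1866.6 kg
In lb: 1866.6 / 0.453592 = 4115.15 lb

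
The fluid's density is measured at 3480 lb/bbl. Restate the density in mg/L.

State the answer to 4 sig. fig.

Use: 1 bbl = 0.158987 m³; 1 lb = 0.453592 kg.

3480 lb/bbl × 0.453592 kg/lb ÷ 0.158987 m³/bbl = 9928.49 kg/m³
9928.49 kg/m³ ÷ 10⁻⁶ kg/mg × 0.001 m³/L = 9.92849×10⁶ mg/L

9.928×10⁶ mg/L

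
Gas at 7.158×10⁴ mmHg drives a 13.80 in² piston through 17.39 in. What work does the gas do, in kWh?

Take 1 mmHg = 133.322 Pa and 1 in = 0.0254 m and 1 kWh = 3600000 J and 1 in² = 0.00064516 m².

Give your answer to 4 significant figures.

0.01042 kWh

7.158×10⁴ mmHg → 9.54319×10⁶ Pa
13.80 in² → 0.00890321 m²
F = P × A = 9.54319×10⁶ × 0.00890321 = 84965 N
17.39 in → 0.441706 m
W = F × d = 84965 × 0.441706 = 37529.6 J
In kWh: 37529.6 / 3600000 = 0.0104249 kWh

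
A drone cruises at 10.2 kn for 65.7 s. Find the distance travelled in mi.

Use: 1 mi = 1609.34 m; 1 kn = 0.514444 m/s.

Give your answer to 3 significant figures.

0.214 mi

10.2 kn × 0.514444 → 5.24733 m/s
d = v × t = 5.24733 m/s × 65.7 s = 344.75 m
344.75 m ÷ (1609.34 m/mi) = 0.214218 mi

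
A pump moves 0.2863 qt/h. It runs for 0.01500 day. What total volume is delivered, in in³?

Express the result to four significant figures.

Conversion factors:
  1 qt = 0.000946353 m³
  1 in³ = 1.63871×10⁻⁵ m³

5.952 in³

0.2863 qt/h → 7.52614×10⁻⁸ m³/s
0.01500 day → 1296 s
V = Q × t = 7.52614×10⁻⁸ × 1296 = 9.75388×10⁻⁵ m³
In in³: 9.75388×10⁻⁵ / 1.63871×10⁻⁵ = 5.95217 in³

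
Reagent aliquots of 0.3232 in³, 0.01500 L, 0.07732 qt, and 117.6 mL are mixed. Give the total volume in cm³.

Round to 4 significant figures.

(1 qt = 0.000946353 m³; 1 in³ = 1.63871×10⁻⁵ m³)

211.1 cm³

0.3232 in³ × 1.63871×10⁻⁵ = 5.29631×10⁻⁶ m³
0.01500 L × 0.001 = 1.5×10⁻⁵ m³
0.07732 qt × 0.000946353 = 7.3172×10⁻⁵ m³
117.6 mL × 10⁻⁶ = 1.176×10⁻⁴ m³
Total: 5.29631×10⁻⁶ + 1.5×10⁻⁵ + 7.3172×10⁻⁵ + 1.176×10⁻⁴ = 2.11068×10⁻⁴ m³
In cm³: 2.11068×10⁻⁴ / 10⁻⁶ = 211.068 cm³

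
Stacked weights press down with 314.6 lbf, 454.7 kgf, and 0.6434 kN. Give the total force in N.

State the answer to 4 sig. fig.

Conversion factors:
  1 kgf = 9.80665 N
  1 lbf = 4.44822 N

314.6 lbf × 4.44822 → 1399.41 N
454.7 kgf × 9.80665 → 4459.08 N
0.6434 kN × 1000 → 643.4 N
Total: 1399.41 + 4459.08 + 643.4 = 6501.89 N

6502 N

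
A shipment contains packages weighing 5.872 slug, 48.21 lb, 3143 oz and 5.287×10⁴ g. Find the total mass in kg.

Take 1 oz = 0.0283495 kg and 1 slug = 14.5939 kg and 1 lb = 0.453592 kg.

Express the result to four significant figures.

249.5 kg

5.872 slug × 14.5939 = 85.6954 kg
48.21 lb × 0.453592 = 21.8677 kg
3143 oz × 0.0283495 = 89.1025 kg
5.287×10⁴ g × 0.001 = 52.87 kg
Total: 85.6954 + 21.8677 + 89.1025 + 52.87 = 249.536 kg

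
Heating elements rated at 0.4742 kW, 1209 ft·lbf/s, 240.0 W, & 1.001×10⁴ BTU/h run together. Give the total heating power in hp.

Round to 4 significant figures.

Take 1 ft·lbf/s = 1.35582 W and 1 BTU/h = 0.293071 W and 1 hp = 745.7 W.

7.090 hp

0.4742 kW × 1000 → 474.2 W
1209 ft·lbf/s × 1.35582 → 1639.19 W
240.0 W (already W)
1.001×10⁴ BTU/h × 0.293071 → 2933.64 W
Total: 474.2 + 1639.19 + 240 + 2933.64 = 5287.03 W
In hp: 5287.03 / 745.7 = 7.09002 hp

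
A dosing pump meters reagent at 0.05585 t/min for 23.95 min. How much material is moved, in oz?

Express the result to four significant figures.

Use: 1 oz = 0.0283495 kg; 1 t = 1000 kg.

0.05585 t/min → 0.930833 kg/s
23.95 min → 1437 s
m = ṁ × t = 0.930833 × 1437 = 1337.61 kg
In oz: 1337.61 / 0.0283495 = 47182.8 oz

4.718×10⁴ oz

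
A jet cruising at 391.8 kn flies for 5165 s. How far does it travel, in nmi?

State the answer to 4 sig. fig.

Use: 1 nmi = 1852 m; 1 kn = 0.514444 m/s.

562.1 nmi

391.8 kn × 0.514444 = 201.559 m/s
d = v × t = 201.559 m/s × 5165 s = 1.04105×10⁶ m
1.04105×10⁶ m ÷ (1852 m/nmi) = 562.122 nmi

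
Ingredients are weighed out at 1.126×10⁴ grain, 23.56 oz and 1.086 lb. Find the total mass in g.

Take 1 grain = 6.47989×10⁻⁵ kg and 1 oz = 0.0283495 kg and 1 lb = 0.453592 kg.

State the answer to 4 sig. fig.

1890 g

1.126×10⁴ grain × 6.47989×10⁻⁵ = 0.729636 kg
23.56 oz × 0.0283495 = 0.667914 kg
1.086 lb × 0.453592 = 0.492601 kg
Sum: 0.729636 + 0.667914 + 0.492601 = 1.89015 kg
In g: 1.89015 / 0.001 = 1890.15 g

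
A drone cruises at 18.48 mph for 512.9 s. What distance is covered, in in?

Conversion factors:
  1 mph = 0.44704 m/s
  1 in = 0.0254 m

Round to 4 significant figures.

18.48 mph × 0.44704 = 8.2613 m/s
d = v × t = 8.2613 m/s × 512.9 s = 4237.22 m
4237.22 m ÷ (0.0254 m/in) = 166820 in

1.668×10⁵ in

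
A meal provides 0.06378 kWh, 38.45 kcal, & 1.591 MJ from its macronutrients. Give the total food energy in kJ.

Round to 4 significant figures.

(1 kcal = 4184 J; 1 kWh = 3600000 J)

0.06378 kWh × 3600000 = 229608 J
38.45 kcal × 4184 = 160875 J
1.591 MJ × 1000000 = 1.591×10⁶ J
Sum: 229608 + 160875 + 1.591×10⁶ = 1.98148×10⁶ J
In kJ: 1.98148×10⁶ / 1000 = 1981.48 kJ

1981 kJ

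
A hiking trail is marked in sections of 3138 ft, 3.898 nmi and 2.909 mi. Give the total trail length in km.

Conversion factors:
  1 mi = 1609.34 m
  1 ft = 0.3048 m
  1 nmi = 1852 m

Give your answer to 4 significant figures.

12.86 km

3138 ft × 0.3048 = 956.462 m
3.898 nmi × 1852 = 7219.1 m
2.909 mi × 1609.34 = 4681.57 m
Total: 956.462 + 7219.1 + 4681.57 = 12857.1 m
In km: 12857.1 / 1000 = 12.8571 km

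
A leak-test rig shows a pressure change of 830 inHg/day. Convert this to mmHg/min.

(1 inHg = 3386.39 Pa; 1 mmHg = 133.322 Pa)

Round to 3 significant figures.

830 inHg/day × 3386.39 Pa/inHg ÷ 86400 s/day = 32.5313 Pa/s
32.5313 Pa/s ÷ 133.322 Pa/mmHg × 60 s/min = 14.6403 mmHg/min

14.6 mmHg/min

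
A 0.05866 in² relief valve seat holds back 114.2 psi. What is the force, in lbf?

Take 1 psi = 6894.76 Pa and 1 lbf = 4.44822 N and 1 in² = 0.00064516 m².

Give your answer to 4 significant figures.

114.2 psi × 6894.76 → 787382 Pa
0.05866 in² × 0.00064516 → 3.78451×10⁻⁵ m²
F = P × A = 787382 Pa × 3.78451×10⁻⁵ m² = 29.7986 N
29.7986 N ÷ (4.44822 N/lbf) = 6.69899 lbf

6.699 lbf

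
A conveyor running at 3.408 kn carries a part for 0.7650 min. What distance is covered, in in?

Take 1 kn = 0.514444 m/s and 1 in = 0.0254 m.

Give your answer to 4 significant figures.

3168 in

3.408 kn × 0.514444 → 1.75323 m/s
0.7650 min × 60 → 45.9 s
d = v × t = 1.75323 m/s × 45.9 s = 80.4733 m
80.4733 m ÷ (0.0254 m/in) = 3168.24 in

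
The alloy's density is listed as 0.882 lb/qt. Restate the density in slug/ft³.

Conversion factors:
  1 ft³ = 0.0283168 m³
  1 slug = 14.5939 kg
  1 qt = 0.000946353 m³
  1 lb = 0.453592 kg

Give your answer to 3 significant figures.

0.882 lb/qt × 0.453592 kg/lb ÷ 0.000946353 m³/qt = 422.747 kg/m³
422.747 kg/m³ ÷ 14.5939 kg/slug × 0.0283168 m³/ft³ = 0.820263 slug/ft³

0.820 slug/ft³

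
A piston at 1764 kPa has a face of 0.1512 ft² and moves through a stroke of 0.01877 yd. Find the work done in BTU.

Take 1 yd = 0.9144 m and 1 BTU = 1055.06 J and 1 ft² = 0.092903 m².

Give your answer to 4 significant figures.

1764 kPa → 1.764×10⁶ Pa
0.1512 ft² → 0.0140469 m²
F = P × A = 1.764×10⁶ × 0.0140469 = 24778.7 N
0.01877 yd → 0.0171633 m
W = F × d = 24778.7 × 0.0171633 = 425.284 J
In BTU: 425.284 / 1055.06 = 0.40309 BTU

0.4031 BTU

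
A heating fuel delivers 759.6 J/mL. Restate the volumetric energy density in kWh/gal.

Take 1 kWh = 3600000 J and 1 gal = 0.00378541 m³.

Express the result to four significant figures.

759.6 J/mL ÷ 10⁻⁶ m³/mL = 7.596×10⁸ J/m³
7.596×10⁸ J/m³ ÷ 3600000 J/kWh × 0.00378541 m³/gal = 0.798722 kWh/gal

0.7987 kWh/gal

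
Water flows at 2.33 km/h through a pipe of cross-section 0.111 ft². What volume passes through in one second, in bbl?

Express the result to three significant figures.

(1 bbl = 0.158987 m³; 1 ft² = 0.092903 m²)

0.0420 bbl

2.33 km/h × (1/3.6) → 0.647222 m/s
0.111 ft² × 0.092903 → 0.0103122 m²
V = v × A × t = 0.647222 m/s × 0.0103122 m² × 1 s = 0.00667428 m³
0.00667428 m³ ÷ (0.158987 m³/bbl) = 0.04198 bbl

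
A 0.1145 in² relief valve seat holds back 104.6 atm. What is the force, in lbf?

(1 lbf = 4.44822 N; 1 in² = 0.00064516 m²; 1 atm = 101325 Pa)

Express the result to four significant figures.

176.0 lbf

104.6 atm × 101325 = 1.05986×10⁷ Pa
0.1145 in² × 0.00064516 = 7.38708×10⁻⁵ m²
F = P × A = 1.05986×10⁷ Pa × 7.38708×10⁻⁵ m² = 782.927 N
782.927 N ÷ (4.44822 N/lbf) = 176.009 lbf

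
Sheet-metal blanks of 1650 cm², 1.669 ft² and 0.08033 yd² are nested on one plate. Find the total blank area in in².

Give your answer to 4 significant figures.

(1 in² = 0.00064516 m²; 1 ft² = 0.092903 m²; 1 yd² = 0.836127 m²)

1650 cm² × 0.0001 → 0.165 m²
1.669 ft² × 0.092903 → 0.155055 m²
0.08033 yd² × 0.836127 → 0.0671661 m²
Sum: 0.165 + 0.155055 + 0.0671661 = 0.387221 m²
In in²: 0.387221 / 0.00064516 = 600.194 in²

600.2 in²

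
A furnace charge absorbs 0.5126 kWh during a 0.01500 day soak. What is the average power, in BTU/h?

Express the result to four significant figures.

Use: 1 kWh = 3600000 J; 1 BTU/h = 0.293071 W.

4859 BTU/h

0.5126 kWh × 3600000 → 1.84536×10⁶ J
0.01500 day × 86400 → 1296 s
P = E / t = 1.84536×10⁶ J / 1296 s = 1423.89 W
1423.89 W ÷ (0.293071 W/BTU/h) = 4858.52 BTU/h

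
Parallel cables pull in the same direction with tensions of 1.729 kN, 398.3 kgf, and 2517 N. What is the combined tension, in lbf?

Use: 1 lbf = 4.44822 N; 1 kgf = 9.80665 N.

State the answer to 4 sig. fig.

1833 lbf

1.729 kN × 1000 = 1729 N
398.3 kgf × 9.80665 = 3905.99 N
2517 N (already N)
Total: 1729 + 3905.99 + 2517 = 8151.99 N
In lbf: 8151.99 / 4.44822 = 1832.64 lbf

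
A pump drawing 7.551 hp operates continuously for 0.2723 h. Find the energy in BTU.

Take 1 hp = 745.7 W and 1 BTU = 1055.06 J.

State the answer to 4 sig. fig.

7.551 hp × 745.7 = 5630.78 W
0.2723 h × 3600 = 980.28 s
E = P × t = 5630.78 W × 980.28 s = 5.51974×10⁶ J
5.51974×10⁶ J ÷ (1055.06 J/BTU) = 5231.68 BTU

5232 BTU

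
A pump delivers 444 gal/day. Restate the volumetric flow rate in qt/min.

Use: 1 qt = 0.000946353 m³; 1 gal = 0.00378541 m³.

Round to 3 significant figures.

1.23 qt/min

444 gal/day × 0.00378541 m³/gal ÷ 86400 s/day = 1.94528×10⁻⁵ m³/s
1.94528×10⁻⁵ m³/s ÷ 0.000946353 m³/qt × 60 s/min = 1.23333 qt/min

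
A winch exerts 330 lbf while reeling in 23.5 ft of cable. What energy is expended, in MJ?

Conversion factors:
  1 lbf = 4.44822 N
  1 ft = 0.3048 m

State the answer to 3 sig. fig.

330 lbf × 4.44822 → 1467.91 N
23.5 ft × 0.3048 → 7.1628 m
W = F × d = 1467.91 N × 7.1628 m = 10514.3 J
10514.3 J ÷ (1000000 J/MJ) = 0.0105143 MJ

0.0105 MJ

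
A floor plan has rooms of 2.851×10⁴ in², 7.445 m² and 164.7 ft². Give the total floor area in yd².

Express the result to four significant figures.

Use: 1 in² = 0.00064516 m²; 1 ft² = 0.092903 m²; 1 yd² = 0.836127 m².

2.851×10⁴ in² × 0.00064516 = 18.3935 m²
7.445 m² (already m²)
164.7 ft² × 0.092903 = 15.3011 m²
Total: 18.3935 + 7.445 + 15.3011 = 41.1396 m²
In yd²: 41.1396 / 0.836127 = 49.2026 yd²

49.20 yd²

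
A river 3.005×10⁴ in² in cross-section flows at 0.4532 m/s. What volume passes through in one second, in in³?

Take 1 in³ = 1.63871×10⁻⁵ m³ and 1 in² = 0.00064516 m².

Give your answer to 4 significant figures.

3.005×10⁴ in² × 0.00064516 = 19.3871 m²
V = v × A × t = 0.4532 m/s × 19.3871 m² × 1 s = 8.78623 m³
8.78623 m³ ÷ (1.63871×10⁻⁵ m³/in³) = 536167 in³

5.362×10⁵ in³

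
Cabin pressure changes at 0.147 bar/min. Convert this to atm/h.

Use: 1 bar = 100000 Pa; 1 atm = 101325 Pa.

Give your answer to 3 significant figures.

8.70 atm/h

0.147 bar/min × 100000 Pa/bar ÷ 60 s/min = 245 Pa/s
245 Pa/s ÷ 101325 Pa/atm × 3600 s/h = 8.70466 atm/h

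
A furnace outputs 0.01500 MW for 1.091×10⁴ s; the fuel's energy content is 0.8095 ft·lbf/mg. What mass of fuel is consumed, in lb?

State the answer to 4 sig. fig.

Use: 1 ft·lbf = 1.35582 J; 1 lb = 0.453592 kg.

328.7 lb

0.01500 MW → 15000 W
E = P × t = 15000 × 10910 = 1.6365×10⁸ J
0.8095 ft·lbf/mg → 1.09754×10⁶ J/kg
m = E / e_s = 1.6365×10⁸ / 1.09754×10⁶ = 149.106 kg
In lb: 149.106 / 0.453592 = 328.723 lb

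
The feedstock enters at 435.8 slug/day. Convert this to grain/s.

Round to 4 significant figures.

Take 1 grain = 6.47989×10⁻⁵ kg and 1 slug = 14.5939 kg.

435.8 slug/day × 14.5939 kg/slug ÷ 86400 s/day = 0.0736114 kg/s
0.0736114 kg/s ÷ 6.47989×10⁻⁵ kg/grain = 1136 grain/s

1136 grain/s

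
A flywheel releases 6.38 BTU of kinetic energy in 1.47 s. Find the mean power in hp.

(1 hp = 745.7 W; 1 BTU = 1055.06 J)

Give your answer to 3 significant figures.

6.38 BTU × 1055.06 = 6731.28 J
P = E / t = 6731.28 J / 1.47 s = 4579.1 W
4579.1 W ÷ (745.7 W/hp) = 6.14067 hp

6.14 hp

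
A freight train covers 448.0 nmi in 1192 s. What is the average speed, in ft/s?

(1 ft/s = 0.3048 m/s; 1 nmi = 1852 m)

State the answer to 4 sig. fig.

2284 ft/s

448.0 nmi × 1852 = 829696 m
v = d / t = 829696 m / 1192 s = 696.054 m/s
696.054 m/s ÷ (0.3048 m/s/ft/s) = 2283.64 ft/s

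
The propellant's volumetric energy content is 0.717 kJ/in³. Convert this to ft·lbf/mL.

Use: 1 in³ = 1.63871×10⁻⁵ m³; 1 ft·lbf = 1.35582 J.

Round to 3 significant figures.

0.717 kJ/in³ × 1000 J/kJ ÷ 1.63871×10⁻⁵ m³/in³ = 4.37539×10⁷ J/m³
4.37539×10⁷ J/m³ ÷ 1.35582 J/ft·lbf × 10⁻⁶ m³/mL = 32.2712 ft·lbf/mL

32.3 ft·lbf/mL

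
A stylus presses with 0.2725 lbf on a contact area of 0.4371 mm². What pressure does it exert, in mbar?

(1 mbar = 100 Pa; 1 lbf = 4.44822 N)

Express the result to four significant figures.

0.2725 lbf × 4.44822 = 1.21214 N
0.4371 mm² × 10⁻⁶ = 4.371×10⁻⁷ m²
P = F / A = 1.21214 N / 4.371×10⁻⁷ m² = 2.77314×10⁶ Pa
2.77314×10⁶ Pa ÷ (100 Pa/mbar) = 27731.4 mbar

2.773×10⁴ mbar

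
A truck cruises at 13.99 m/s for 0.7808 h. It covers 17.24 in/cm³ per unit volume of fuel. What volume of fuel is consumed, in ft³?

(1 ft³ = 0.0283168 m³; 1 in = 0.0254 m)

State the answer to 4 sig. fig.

3.171 ft³

0.7808 h → 2810.88 s
d = v × t = 13.99 × 2810.88 = 39324.2 m
17.24 in/cm³ → 437896 m/m³
V = d / (distance per unit fuel) = 39324.2 / 437896 = 0.0898026 m³
In ft³: 0.0898026 / 0.0283168 = 3.17135 ft³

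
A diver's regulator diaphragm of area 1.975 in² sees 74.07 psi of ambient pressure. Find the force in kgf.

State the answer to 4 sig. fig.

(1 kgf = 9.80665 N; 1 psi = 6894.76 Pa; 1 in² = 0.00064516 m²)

66.36 kgf

74.07 psi × 6894.76 → 510695 Pa
1.975 in² × 0.00064516 → 0.00127419 m²
F = P × A = 510695 Pa × 0.00127419 m² = 650.722 N
650.722 N ÷ (9.80665 N/kgf) = 66.3552 kgf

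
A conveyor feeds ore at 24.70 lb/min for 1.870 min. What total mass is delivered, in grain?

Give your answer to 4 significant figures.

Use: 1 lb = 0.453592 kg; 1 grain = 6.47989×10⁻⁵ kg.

3.233×10⁵ grain

24.70 lb/min → 0.186729 kg/s
1.870 min → 112.2 s
m = ṁ × t = 0.186729 × 112.2 = 20.951 kg
In grain: 20.951 / 6.47989×10⁻⁵ = 323323 grain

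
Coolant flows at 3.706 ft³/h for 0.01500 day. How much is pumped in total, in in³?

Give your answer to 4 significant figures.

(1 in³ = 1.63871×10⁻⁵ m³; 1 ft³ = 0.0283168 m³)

2305 in³

3.706 ft³/h → 2.91506×10⁻⁵ m³/s
0.01500 day → 1296 s
V = Q × t = 2.91506×10⁻⁵ × 1296 = 0.0377792 m³
In in³: 0.0377792 / 1.63871×10⁻⁵ = 2305.42 in³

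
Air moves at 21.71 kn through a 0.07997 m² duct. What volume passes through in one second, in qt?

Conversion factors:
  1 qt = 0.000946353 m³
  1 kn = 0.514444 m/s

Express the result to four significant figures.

943.8 qt

21.71 kn × 0.514444 → 11.1686 m/s
V = v × A × t = 11.1686 m/s × 0.07997 m² × 1 s = 0.893153 m³
0.893153 m³ ÷ (0.000946353 m³/qt) = 943.784 qt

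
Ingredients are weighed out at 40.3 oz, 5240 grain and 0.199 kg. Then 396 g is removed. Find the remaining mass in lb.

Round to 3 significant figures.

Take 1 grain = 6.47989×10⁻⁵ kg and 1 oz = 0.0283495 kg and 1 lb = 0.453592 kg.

2.83 lb

40.3 oz × 0.0283495 = 1.14248 kg
5240 grain × 6.47989×10⁻⁵ = 0.339546 kg
0.199 kg (already kg)
396 g × 0.001 = 0.396 kg
Sum: 1.14248 + 0.339546 + 0.199 − 0.396 = 1.28503 kg
In lb: 1.28503 / 0.453592 = 2.83301 lb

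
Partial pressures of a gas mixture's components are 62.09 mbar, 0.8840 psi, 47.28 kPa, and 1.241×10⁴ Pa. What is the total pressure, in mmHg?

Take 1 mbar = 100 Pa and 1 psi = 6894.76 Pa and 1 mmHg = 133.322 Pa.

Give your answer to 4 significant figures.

540.0 mmHg

62.09 mbar × 100 → 6209 Pa
0.8840 psi × 6894.76 → 6094.97 Pa
47.28 kPa × 1000 → 47280 Pa
1.241×10⁴ Pa (already Pa)
Sum: 6209 + 6094.97 + 47280 + 12410 = 71994 Pa
In mmHg: 71994 / 133.322 = 540.001 mmHg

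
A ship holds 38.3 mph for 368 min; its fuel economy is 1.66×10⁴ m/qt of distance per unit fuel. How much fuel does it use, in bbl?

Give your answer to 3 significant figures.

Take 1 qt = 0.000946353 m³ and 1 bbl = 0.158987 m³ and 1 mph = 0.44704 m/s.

38.3 mph → 17.1216 m/s
368 min → 22080 s
d = v × t = 17.1216 × 22080 = 378045 m
1.66×10⁴ m/qt → 1.7541×10⁷ m/m³
V = d / (distance per unit fuel) = 378045 / 1.7541×10⁷ = 0.0215521 m³
In bbl: 0.0215521 / 0.158987 = 0.135559 bbl

0.136 bbl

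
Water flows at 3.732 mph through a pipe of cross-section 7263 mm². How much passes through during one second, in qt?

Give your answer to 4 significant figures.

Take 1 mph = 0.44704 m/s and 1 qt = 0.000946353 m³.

12.80 qt

3.732 mph × 0.44704 = 1.66835 m/s
7263 mm² × 10⁻⁶ = 0.007263 m²
V = v × A × t = 1.66835 m/s × 0.007263 m² × 1 s = 0.0121172 m³
0.0121172 m³ ÷ (0.000946353 m³/qt) = 12.8041 qt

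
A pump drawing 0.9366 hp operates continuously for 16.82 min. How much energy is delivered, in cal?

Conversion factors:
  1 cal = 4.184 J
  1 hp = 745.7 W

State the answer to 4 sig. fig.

1.685×10⁵ cal

0.9366 hp × 745.7 → 698.423 W
16.82 min × 60 → 1009.2 s
E = P × t = 698.423 W × 1009.2 s = 704848 J
704848 J ÷ (4.184 J/cal) = 168463 cal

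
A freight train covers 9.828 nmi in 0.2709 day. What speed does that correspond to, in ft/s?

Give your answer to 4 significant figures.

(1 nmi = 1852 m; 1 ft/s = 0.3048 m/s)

9.828 nmi × 1852 → 18201.5 m
0.2709 day × 86400 → 23405.8 s
v = d / t = 18201.5 m / 23405.8 s = 0.777649 m/s
0.777649 m/s ÷ (0.3048 m/s/ft/s) = 2.55134 ft/s

2.551 ft/s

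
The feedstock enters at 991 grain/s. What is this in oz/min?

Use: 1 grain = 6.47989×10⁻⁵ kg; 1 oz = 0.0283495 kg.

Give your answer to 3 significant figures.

136 oz/min

991 grain/s × 6.47989×10⁻⁵ kg/grain = 0.0642157 kg/s
0.0642157 kg/s ÷ 0.0283495 kg/oz × 60 s/min = 135.909 oz/min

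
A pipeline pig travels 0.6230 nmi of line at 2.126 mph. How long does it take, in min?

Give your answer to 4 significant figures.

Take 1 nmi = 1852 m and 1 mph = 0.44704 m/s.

0.6230 nmi × 1852 → 1153.8 m
2.126 mph × 0.44704 → 0.950407 m/s
t = d / v = 1153.8 m / 0.950407 m/s = 1214.01 s
1214.01 s ÷ (60 s/min) = 20.2335 min

20.23 min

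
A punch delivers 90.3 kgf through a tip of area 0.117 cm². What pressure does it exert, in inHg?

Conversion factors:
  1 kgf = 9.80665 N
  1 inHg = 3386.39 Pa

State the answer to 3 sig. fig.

90.3 kgf × 9.80665 → 885.54 N
0.117 cm² × 0.0001 → 1.17×10⁻⁵ m²
P = F / A = 885.54 N / 1.17×10⁻⁵ m² = 7.56872×10⁷ Pa
7.56872×10⁷ Pa ÷ (3386.39 Pa/inHg) = 22350.4 inHg

2.24×10⁴ inHg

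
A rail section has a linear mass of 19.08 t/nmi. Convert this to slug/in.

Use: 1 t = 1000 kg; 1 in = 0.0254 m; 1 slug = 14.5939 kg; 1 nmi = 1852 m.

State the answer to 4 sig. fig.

0.01793 slug/in

19.08 t/nmi × 1000 kg/t ÷ 1852 m/nmi = 10.3024 kg/m
10.3024 kg/m ÷ 14.5939 kg/slug × 0.0254 m/in = 0.0179308 slug/in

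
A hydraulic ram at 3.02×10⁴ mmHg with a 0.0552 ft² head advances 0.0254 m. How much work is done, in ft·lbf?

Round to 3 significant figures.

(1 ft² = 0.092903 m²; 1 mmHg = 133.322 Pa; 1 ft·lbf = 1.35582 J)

3.02×10⁴ mmHg → 4.02632×10⁶ Pa
0.0552 ft² → 0.00512825 m²
F = P × A = 4.02632×10⁶ × 0.00512825 = 20648 N
W = F × d = 20648 × 0.0254 = 524.459 J
In ft·lbf: 524.459 / 1.35582 = 386.821 ft·lbf

387 ft·lbf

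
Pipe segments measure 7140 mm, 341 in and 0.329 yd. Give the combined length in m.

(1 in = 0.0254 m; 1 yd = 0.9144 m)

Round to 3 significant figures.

16.1 m

7140 mm × 0.001 → 7.14 m
341 in × 0.0254 → 8.6614 m
0.329 yd × 0.9144 → 0.300838 m
Combined: 7.14 + 8.6614 + 0.300838 = 16.1022 m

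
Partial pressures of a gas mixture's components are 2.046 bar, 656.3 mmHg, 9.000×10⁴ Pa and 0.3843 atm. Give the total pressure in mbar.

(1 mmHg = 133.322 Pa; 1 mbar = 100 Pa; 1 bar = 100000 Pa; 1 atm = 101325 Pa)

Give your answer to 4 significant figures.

4210 mbar

2.046 bar × 100000 = 204600 Pa
656.3 mmHg × 133.322 = 87499.2 Pa
9.000×10⁴ Pa (already Pa)
0.3843 atm × 101325 = 38939.2 Pa
Total: 204600 + 87499.2 + 90000 + 38939.2 = 421038 Pa
In mbar: 421038 / 100 = 4210.38 mbar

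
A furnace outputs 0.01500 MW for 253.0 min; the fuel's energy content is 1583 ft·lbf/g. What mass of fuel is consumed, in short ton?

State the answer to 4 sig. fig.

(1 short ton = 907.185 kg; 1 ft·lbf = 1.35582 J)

0.01500 MW → 15000 W
253.0 min → 15180 s
E = P × t = 15000 × 15180 = 2.277×10⁸ J
1583 ft·lbf/g → 2.14626×10⁶ J/kg
m = E / e_s = 2.277×10⁸ / 2.14626×10⁶ = 106.092 kg
In short ton: 106.092 / 907.185 = 0.116946 short ton

0.1169 short ton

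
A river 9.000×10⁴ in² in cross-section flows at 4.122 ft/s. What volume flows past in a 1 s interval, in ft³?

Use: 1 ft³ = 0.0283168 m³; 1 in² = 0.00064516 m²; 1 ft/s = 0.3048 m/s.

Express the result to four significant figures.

2576 ft³

4.122 ft/s × 0.3048 → 1.25639 m/s
9.000×10⁴ in² × 0.00064516 → 58.0644 m²
V = v × A × t = 1.25639 m/s × 58.0644 m² × 1 s = 72.9515 m³
72.9515 m³ ÷ (0.0283168 m³/ft³) = 2576.26 ft³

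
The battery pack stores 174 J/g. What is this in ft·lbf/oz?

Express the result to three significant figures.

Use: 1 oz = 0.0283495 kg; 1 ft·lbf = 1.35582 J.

174 J/g ÷ 0.001 kg/g = 174000 J/kg
174000 J/kg ÷ 1.35582 J/ft·lbf × 0.0283495 kg/oz = 3638.25 ft·lbf/oz

3640 ft·lbf/oz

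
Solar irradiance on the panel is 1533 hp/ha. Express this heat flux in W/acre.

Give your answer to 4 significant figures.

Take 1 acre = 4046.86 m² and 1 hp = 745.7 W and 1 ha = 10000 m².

1533 hp/ha × 745.7 W/hp ÷ 10000 m²/ha = 114.316 W/m²
114.316 W/m² × 4046.86 m²/acre = 462621 W/acre

4.626×10⁵ W/acre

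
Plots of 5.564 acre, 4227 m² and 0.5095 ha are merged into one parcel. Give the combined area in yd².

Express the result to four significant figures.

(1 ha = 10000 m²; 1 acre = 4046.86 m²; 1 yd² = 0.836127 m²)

3.808×10⁴ yd²

5.564 acre × 4046.86 = 22516.7 m²
4227 m² (already m²)
0.5095 ha × 10000 = 5095 m²
Total: 22516.7 + 4227 + 5095 = 31838.7 m²
In yd²: 31838.7 / 0.836127 = 38078.8 yd²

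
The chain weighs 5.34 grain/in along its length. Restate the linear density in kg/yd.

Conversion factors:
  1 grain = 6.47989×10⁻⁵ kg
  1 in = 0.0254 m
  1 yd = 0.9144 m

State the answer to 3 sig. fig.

0.0125 kg/yd

5.34 grain/in × 6.47989×10⁻⁵ kg/grain ÷ 0.0254 m/in = 0.0136231 kg/m
0.0136231 kg/m × 0.9144 m/yd = 0.012457 kg/yd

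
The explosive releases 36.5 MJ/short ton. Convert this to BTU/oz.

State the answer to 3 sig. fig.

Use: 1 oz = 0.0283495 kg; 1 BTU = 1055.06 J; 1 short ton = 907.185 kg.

36.5 MJ/short ton × 1000000 J/MJ ÷ 907.185 kg/short ton = 40234.4 J/kg
40234.4 J/kg ÷ 1055.06 J/BTU × 0.0283495 kg/oz = 1.0811 BTU/oz

1.08 BTU/oz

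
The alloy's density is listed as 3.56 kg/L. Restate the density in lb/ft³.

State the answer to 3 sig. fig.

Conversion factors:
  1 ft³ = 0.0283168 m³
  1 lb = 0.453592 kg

222 lb/ft³

3.56 kg/L ÷ 0.001 m³/L = 3560 kg/m³
3560 kg/m³ ÷ 0.453592 kg/lb × 0.0283168 m³/ft³ = 222.243 lb/ft³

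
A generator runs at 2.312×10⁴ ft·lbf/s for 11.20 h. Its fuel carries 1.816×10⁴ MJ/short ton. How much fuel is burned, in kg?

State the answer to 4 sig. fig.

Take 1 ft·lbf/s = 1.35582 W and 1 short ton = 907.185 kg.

63.14 kg

2.312×10⁴ ft·lbf/s → 31346.6 W
11.20 h → 40320 s
E = P × t = 31346.6 × 40320 = 1.26389×10⁹ J
1.816×10⁴ MJ/short ton → 2.0018×10⁷ J/kg
m = E / e_s = 1.26389×10⁹ / 2.0018×10⁷ = 63.1377 kg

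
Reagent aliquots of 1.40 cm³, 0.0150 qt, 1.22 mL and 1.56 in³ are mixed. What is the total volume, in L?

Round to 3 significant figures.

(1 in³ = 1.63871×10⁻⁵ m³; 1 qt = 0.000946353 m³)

1.40 cm³ × 10⁻⁶ → 1.4×10⁻⁶ m³
0.0150 qt × 0.000946353 → 1.41953×10⁻⁵ m³
1.22 mL × 10⁻⁶ → 1.22×10⁻⁶ m³
1.56 in³ × 1.63871×10⁻⁵ → 2.55639×10⁻⁵ m³
Total: 1.4×10⁻⁶ + 1.41953×10⁻⁵ + 1.22×10⁻⁶ + 2.55639×10⁻⁵ = 4.23792×10⁻⁵ m³
In L: 4.23792×10⁻⁵ / 0.001 = 0.0423792 L

0.0424 L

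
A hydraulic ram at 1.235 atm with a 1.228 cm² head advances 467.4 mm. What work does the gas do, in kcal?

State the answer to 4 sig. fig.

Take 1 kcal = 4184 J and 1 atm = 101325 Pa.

0.001717 kcal

1.235 atm → 125136 Pa
1.228 cm² → 1.228×10⁻⁴ m²
F = P × A = 125136 × 1.228×10⁻⁴ = 15.3667 N
467.4 mm → 0.4674 m
W = F × d = 15.3667 × 0.4674 = 7.1824 J
In kcal: 7.1824 / 4184 = 0.00171663 kcal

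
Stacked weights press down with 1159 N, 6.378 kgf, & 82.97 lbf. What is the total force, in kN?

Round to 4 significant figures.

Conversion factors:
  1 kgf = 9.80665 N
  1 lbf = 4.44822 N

1159 N (already N)
6.378 kgf × 9.80665 = 62.5468 N
82.97 lbf × 4.44822 = 369.069 N
Total: 1159 + 62.5468 + 369.069 = 1590.62 N
In kN: 1590.62 / 1000 = 1.59062 kN

1.591 kN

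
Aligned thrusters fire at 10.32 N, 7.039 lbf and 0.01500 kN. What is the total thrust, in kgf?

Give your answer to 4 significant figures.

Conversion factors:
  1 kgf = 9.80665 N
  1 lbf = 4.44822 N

10.32 N (already N)
7.039 lbf × 4.44822 = 31.311 N
0.01500 kN × 1000 = 15 N
Total: 10.32 + 31.311 + 15 = 56.631 N
In kgf: 56.631 / 9.80665 = 5.77475 kgf

5.775 kgf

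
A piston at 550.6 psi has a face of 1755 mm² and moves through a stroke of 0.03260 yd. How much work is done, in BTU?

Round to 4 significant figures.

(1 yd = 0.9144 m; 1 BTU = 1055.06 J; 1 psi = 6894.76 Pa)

0.1882 BTU

550.6 psi → 3.79625×10⁶ Pa
1755 mm² → 0.001755 m²
F = P × A = 3.79625×10⁶ × 0.001755 = 6662.42 N
0.03260 yd → 0.0298094 m
W = F × d = 6662.42 × 0.0298094 = 198.603 J
In BTU: 198.603 / 1055.06 = 0.188239 BTU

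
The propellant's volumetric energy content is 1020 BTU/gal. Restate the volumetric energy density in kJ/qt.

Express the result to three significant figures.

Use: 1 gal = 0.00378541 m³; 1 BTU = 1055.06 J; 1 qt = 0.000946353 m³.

1020 BTU/gal × 1055.06 J/BTU ÷ 0.00378541 m³/gal = 2.84292×10⁸ J/m³
2.84292×10⁸ J/m³ ÷ 1000 J/kJ × 0.000946353 m³/qt = 269.041 kJ/qt

269 kJ/qt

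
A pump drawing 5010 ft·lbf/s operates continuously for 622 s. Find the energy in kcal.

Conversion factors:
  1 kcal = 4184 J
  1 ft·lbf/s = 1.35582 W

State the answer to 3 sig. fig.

5010 ft·lbf/s × 1.35582 = 6792.66 W
E = P × t = 6792.66 W × 622 s = 4.22503×10⁶ J
4.22503×10⁶ J ÷ (4184 J/kcal) = 1009.81 kcal

1010 kcal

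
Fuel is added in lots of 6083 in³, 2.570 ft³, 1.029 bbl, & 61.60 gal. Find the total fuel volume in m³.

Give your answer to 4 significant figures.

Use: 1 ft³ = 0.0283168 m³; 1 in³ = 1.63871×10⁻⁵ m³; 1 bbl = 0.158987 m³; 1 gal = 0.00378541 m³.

6083 in³ × 1.63871×10⁻⁵ = 0.0996827 m³
2.570 ft³ × 0.0283168 = 0.0727742 m³
1.029 bbl × 0.158987 = 0.163598 m³
61.60 gal × 0.00378541 = 0.233181 m³
Combined: 0.0996827 + 0.0727742 + 0.163598 + 0.233181 = 0.569236 m³

0.5692 m³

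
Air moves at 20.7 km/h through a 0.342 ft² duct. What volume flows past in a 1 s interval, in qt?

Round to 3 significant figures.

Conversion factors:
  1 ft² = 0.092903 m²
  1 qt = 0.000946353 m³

20.7 km/h × (1/3.6) = 5.75 m/s
0.342 ft² × 0.092903 = 0.0317728 m²
V = v × A × t = 5.75 m/s × 0.0317728 m² × 1 s = 0.182694 m³
0.182694 m³ ÷ (0.000946353 m³/qt) = 193.051 qt

193 qt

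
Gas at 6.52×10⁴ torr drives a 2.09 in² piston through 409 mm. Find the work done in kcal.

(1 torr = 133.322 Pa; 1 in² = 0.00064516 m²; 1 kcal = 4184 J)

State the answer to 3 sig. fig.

6.52×10⁴ torr → 8.69259×10⁶ Pa
2.09 in² → 0.00134838 m²
F = P × A = 8.69259×10⁶ × 0.00134838 = 11720.9 N
409 mm → 0.409 m
W = F × d = 11720.9 × 0.409 = 4793.85 J
In kcal: 4793.85 / 4184 = 1.14576 kcal

1.15 kcal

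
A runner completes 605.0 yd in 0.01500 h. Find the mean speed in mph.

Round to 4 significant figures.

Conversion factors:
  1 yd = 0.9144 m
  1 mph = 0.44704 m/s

22.92 mph

605.0 yd × 0.9144 → 553.212 m
0.01500 h × 3600 → 54 s
v = d / t = 553.212 m / 54 s = 10.2447 m/s
10.2447 m/s ÷ (0.44704 m/s/mph) = 22.9167 mph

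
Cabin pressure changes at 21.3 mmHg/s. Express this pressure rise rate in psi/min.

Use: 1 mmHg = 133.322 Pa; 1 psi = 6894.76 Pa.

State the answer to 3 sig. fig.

21.3 mmHg/s × 133.322 Pa/mmHg = 2839.76 Pa/s
2839.76 Pa/s ÷ 6894.76 Pa/psi × 60 s/min = 24.7123 psi/min

24.7 psi/min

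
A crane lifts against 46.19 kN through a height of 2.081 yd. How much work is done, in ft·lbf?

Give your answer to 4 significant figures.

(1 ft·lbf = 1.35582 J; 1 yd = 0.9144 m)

6.483×10⁴ ft·lbf

46.19 kN × 1000 → 46190 N
2.081 yd × 0.9144 → 1.90287 m
W = F × d = 46190 N × 1.90287 m = 87893.6 J
87893.6 J ÷ (1.35582 J/ft·lbf) = 64826.9 ft·lbf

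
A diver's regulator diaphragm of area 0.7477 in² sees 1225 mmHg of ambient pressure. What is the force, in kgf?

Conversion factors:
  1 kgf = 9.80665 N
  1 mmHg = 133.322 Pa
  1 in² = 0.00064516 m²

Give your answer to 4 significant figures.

8.034 kgf

1225 mmHg × 133.322 = 163319 Pa
0.7477 in² × 0.00064516 = 4.82386×10⁻⁴ m²
F = P × A = 163319 Pa × 4.82386×10⁻⁴ m² = 78.7828 N
78.7828 N ÷ (9.80665 N/kgf) = 8.03361 kgf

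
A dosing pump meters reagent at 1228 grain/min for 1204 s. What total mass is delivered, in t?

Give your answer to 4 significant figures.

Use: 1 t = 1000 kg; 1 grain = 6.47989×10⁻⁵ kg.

0.001597 t

1228 grain/min → 0.00132622 kg/s
m = ṁ × t = 0.00132622 × 1204 = 1.59677 kg
In t: 1.59677 / 1000 = 0.00159677 t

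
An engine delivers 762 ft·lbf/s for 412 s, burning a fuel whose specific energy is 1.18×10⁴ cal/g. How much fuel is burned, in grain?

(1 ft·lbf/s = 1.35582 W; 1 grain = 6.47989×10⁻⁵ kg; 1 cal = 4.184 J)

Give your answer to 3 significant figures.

133 grain

762 ft·lbf/s → 1033.13 W
E = P × t = 1033.13 × 412 = 425650 J
1.18×10⁴ cal/g → 4.93712×10⁷ J/kg
m = E / e_s = 425650 / 4.93712×10⁷ = 0.00862142 kg
In grain: 0.00862142 / 6.47989×10⁻⁵ = 133.049 grain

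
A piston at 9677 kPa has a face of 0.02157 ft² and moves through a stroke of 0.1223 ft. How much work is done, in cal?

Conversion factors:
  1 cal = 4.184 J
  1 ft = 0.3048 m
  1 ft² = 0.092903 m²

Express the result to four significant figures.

9677 kPa → 9.677×10⁶ Pa
0.02157 ft² → 0.00200392 m²
F = P × A = 9.677×10⁶ × 0.00200392 = 19391.9 N
0.1223 ft → 0.037277 m
W = F × d = 19391.9 × 0.037277 = 722.872 J
In cal: 722.872 / 4.184 = 172.771 cal

172.8 cal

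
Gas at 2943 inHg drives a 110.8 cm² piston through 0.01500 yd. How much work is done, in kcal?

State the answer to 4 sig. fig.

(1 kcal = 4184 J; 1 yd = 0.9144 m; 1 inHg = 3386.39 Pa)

2943 inHg → 9.96615×10⁶ Pa
110.8 cm² → 0.01108 m²
F = P × A = 9.96615×10⁶ × 0.01108 = 110425 N
0.01500 yd → 0.013716 m
W = F × d = 110425 × 0.013716 = 1514.59 J
In kcal: 1514.59 / 4184 = 0.361996 kcal

0.3620 kcal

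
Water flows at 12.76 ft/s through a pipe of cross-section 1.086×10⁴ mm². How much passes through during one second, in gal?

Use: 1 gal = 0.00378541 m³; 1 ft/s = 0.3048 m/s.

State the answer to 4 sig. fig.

11.16 gal

12.76 ft/s × 0.3048 = 3.88925 m/s
1.086×10⁴ mm² × 10⁻⁶ = 0.01086 m²
V = v × A × t = 3.88925 m/s × 0.01086 m² × 1 s = 0.0422373 m³
0.0422373 m³ ÷ (0.00378541 m³/gal) = 11.1579 gal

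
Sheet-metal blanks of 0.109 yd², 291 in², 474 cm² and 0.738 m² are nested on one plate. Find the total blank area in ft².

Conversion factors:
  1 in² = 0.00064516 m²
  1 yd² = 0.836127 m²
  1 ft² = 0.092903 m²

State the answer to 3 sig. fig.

11.5 ft²

0.109 yd² × 0.836127 = 0.0911378 m²
291 in² × 0.00064516 = 0.187742 m²
474 cm² × 0.0001 = 0.0474 m²
0.738 m² (already m²)
Sum: 0.0911378 + 0.187742 + 0.0474 + 0.738 = 1.06428 m²
In ft²: 1.06428 / 0.092903 = 11.4558 ft²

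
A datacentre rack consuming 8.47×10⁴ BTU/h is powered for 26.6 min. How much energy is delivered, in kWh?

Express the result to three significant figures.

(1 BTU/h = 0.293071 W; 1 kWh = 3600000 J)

11.0 kWh

8.47×10⁴ BTU/h × 0.293071 = 24823.1 W
26.6 min × 60 = 1596 s
E = P × t = 24823.1 W × 1596 s = 3.96177×10⁷ J
3.96177×10⁷ J ÷ (3600000 J/kWh) = 11.0049 kWh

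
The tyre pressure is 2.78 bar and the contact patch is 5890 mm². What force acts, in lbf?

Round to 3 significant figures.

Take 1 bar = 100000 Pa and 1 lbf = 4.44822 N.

368 lbf

2.78 bar × 100000 = 278000 Pa
5890 mm² × 10⁻⁶ = 0.00589 m²
F = P × A = 278000 Pa × 0.00589 m² = 1637.42 N
1637.42 N ÷ (4.44822 N/lbf) = 368.107 lbf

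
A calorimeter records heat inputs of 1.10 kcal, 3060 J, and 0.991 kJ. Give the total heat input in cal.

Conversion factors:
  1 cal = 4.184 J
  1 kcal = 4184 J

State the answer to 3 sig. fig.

1.10 kcal × 4184 = 4602.4 J
3060 J (already J)
0.991 kJ × 1000 = 991 J
Sum: 4602.4 + 3060 + 991 = 8653.4 J
In cal: 8653.4 / 4.184 = 2068.21 cal

2070 cal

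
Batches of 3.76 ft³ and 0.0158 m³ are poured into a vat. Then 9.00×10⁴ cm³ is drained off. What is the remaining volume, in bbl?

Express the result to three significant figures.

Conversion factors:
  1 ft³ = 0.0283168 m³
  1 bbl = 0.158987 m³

3.76 ft³ × 0.0283168 = 0.106471 m³
0.0158 m³ (already m³)
9.00×10⁴ cm³ × 10⁻⁶ = 0.09 m³
Net: 0.106471 + 0.0158 − 0.09 = 0.032271 m³
In bbl: 0.032271 / 0.158987 = 0.202979 bbl

0.203 bbl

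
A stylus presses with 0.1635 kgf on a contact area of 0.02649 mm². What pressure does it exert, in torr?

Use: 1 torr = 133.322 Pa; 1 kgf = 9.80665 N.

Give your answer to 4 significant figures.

4.540×10⁵ torr

0.1635 kgf × 9.80665 = 1.60339 N
0.02649 mm² × 10⁻⁶ = 2.649×10⁻⁸ m²
P = F / A = 1.60339 N / 2.649×10⁻⁸ m² = 6.05281×10⁷ Pa
6.05281×10⁷ Pa ÷ (133.322 Pa/torr) = 453999 torr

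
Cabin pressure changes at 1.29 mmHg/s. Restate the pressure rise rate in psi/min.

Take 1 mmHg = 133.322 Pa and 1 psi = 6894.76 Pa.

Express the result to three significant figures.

1.29 mmHg/s × 133.322 Pa/mmHg = 171.985 Pa/s
171.985 Pa/s ÷ 6894.76 Pa/psi × 60 s/min = 1.49666 psi/min

1.50 psi/min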